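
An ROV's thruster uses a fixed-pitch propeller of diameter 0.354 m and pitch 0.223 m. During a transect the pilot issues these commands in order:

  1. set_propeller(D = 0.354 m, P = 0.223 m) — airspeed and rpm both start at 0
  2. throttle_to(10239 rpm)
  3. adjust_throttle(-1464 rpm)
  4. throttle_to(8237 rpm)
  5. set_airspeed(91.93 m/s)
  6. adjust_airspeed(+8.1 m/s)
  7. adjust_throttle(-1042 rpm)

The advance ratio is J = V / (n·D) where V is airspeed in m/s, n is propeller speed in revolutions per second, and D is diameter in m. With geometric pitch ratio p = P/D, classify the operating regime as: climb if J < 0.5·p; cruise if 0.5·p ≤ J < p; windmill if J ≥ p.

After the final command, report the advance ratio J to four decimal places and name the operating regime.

J = 2.3564, regime = windmill

set_propeller: D = 0.354 m, P = 0.223 m (p = P/D = 0.629944); state ← (V=0, rpm=0)
throttle_to(10239): rpm ← 10239
adjust_throttle(-1464): rpm ← 10239 -1464 = 8775
throttle_to(8237): rpm ← 8237
set_airspeed(91.93): V ← 91.93 m/s
adjust_airspeed(+8.1): V ← 91.93 +8.1 = 100.03 m/s
adjust_throttle(-1042): rpm ← 8237 -1042 = 7195
final state: V = 100.03 m/s, rpm = 7195 → n = rpm/60 = 119.916667 rev/s
J = V / (n·D) = 100.03 / (119.916667 × 0.354) = 2.356392
regime bands: climb J<0.3150 | cruise [0.3150, 0.6299) | windmill J≥0.6299
J = 2.3564 → windmill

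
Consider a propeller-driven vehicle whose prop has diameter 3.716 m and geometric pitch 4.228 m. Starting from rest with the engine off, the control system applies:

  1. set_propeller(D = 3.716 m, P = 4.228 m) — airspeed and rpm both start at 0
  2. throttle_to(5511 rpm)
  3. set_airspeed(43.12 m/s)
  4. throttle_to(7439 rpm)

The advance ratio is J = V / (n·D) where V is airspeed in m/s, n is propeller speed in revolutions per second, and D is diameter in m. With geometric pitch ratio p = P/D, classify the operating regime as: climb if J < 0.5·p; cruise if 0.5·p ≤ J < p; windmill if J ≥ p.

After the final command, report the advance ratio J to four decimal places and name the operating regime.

J = 0.0936, regime = climb

set_propeller: D = 3.716 m, P = 4.228 m (p = P/D = 1.137783); state ← (V=0, rpm=0)
throttle_to(5511): rpm ← 5511
set_airspeed(43.12): V ← 43.12 m/s
throttle_to(7439): rpm ← 7439
final state: V = 43.12 m/s, rpm = 7439 → n = rpm/60 = 123.983333 rev/s
J = V / (n·D) = 43.12 / (123.983333 × 3.716) = 0.093592
regime bands: climb J<0.5689 | cruise [0.5689, 1.1378) | windmill J≥1.1378
J = 0.0936 → climb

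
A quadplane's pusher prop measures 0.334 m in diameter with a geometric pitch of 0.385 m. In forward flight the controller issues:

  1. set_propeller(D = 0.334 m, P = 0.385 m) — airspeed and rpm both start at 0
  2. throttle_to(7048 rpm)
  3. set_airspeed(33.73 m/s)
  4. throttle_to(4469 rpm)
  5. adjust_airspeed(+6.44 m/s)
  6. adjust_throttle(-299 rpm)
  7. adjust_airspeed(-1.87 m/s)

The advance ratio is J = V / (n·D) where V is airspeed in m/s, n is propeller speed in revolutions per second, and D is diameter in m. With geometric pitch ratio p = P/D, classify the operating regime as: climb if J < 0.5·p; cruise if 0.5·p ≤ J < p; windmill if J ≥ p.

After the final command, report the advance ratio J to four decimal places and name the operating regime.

set_propeller: D = 0.334 m, P = 0.385 m (p = P/D = 1.152695); state ← (V=0, rpm=0)
throttle_to(7048): rpm ← 7048
set_airspeed(33.73): V ← 33.73 m/s
throttle_to(4469): rpm ← 4469
adjust_airspeed(+6.44): V ← 33.73 +6.44 = 40.17 m/s
adjust_throttle(-299): rpm ← 4469 -299 = 4170
adjust_airspeed(-1.87): V ← 40.17 -1.87 = 38.3 m/s
final state: V = 38.3 m/s, rpm = 4170 → n = rpm/60 = 69.500000 rev/s
J = V / (n·D) = 38.3 / (69.500000 × 0.334) = 1.649938
regime bands: climb J<0.5763 | cruise [0.5763, 1.1527) | windmill J≥1.1527
J = 1.6499 → windmill

J = 1.6499, regime = windmill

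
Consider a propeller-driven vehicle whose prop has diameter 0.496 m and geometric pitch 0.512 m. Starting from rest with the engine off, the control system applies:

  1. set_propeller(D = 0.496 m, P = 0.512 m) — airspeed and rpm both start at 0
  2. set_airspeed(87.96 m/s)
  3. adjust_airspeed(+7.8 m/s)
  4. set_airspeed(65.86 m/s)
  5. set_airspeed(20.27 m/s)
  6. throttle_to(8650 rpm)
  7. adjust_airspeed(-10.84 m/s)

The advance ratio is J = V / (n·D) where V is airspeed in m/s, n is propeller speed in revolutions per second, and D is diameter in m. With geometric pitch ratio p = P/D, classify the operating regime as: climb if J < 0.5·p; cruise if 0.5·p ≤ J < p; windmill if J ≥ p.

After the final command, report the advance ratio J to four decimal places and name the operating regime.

set_propeller: D = 0.496 m, P = 0.512 m (p = P/D = 1.032258); state ← (V=0, rpm=0)
set_airspeed(87.96): V ← 87.96 m/s
adjust_airspeed(+7.8): V ← 87.96 +7.8 = 95.76 m/s
set_airspeed(65.86): V ← 65.86 m/s
set_airspeed(20.27): V ← 20.27 m/s
throttle_to(8650): rpm ← 8650
adjust_airspeed(-10.84): V ← 20.27 -10.84 = 9.43 m/s
final state: V = 9.43 m/s, rpm = 8650 → n = rpm/60 = 144.166667 rev/s
J = V / (n·D) = 9.43 / (144.166667 × 0.496) = 0.131876
regime bands: climb J<0.5161 | cruise [0.5161, 1.0323) | windmill J≥1.0323
J = 0.1319 → climb

J = 0.1319, regime = climb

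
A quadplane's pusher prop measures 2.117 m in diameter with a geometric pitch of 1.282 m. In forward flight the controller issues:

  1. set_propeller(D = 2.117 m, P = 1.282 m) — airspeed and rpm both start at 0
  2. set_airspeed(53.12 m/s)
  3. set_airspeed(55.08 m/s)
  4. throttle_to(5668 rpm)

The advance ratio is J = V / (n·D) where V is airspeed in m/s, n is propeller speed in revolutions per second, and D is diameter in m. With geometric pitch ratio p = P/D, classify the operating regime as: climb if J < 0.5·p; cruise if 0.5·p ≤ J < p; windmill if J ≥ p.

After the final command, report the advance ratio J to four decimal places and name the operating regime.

J = 0.2754, regime = climb

set_propeller: D = 2.117 m, P = 1.282 m (p = P/D = 0.605574); state ← (V=0, rpm=0)
set_airspeed(53.12): V ← 53.12 m/s
set_airspeed(55.08): V ← 55.08 m/s
throttle_to(5668): rpm ← 5668
final state: V = 55.08 m/s, rpm = 5668 → n = rpm/60 = 94.466667 rev/s
J = V / (n·D) = 55.08 / (94.466667 × 2.117) = 0.275419
regime bands: climb J<0.3028 | cruise [0.3028, 0.6056) | windmill J≥0.6056
J = 0.2754 → climb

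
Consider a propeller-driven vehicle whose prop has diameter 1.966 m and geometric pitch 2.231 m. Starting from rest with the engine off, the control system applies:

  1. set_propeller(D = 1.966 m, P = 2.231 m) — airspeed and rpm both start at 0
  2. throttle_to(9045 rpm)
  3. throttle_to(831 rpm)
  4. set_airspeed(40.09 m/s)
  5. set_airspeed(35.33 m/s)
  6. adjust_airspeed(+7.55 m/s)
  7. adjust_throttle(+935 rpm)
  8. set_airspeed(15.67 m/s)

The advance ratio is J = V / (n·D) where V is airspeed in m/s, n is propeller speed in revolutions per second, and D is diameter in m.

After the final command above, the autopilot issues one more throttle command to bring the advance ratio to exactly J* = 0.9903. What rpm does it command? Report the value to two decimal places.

rpm = 482.91

set_propeller: D = 1.966 m, P = 2.231 m (p = P/D = 1.134791); state ← (V=0, rpm=0)
throttle_to(9045): rpm ← 9045
throttle_to(831): rpm ← 831
set_airspeed(40.09): V ← 40.09 m/s
set_airspeed(35.33): V ← 35.33 m/s
adjust_airspeed(+7.55): V ← 35.33 +7.55 = 42.88 m/s
adjust_throttle(+935): rpm ← 831 +935 = 1766
set_airspeed(15.67): V ← 15.67 m/s
final state: V = 15.67 m/s, rpm = 1766 → n = rpm/60 = 29.433333 rev/s
target J* = 0.9903; solve J* = V/(n·D) for n: n = V/(J*·D) = 15.67/(0.9903 × 1.966) = 8.048570 rev/s
rpm = 60·n = 482.914176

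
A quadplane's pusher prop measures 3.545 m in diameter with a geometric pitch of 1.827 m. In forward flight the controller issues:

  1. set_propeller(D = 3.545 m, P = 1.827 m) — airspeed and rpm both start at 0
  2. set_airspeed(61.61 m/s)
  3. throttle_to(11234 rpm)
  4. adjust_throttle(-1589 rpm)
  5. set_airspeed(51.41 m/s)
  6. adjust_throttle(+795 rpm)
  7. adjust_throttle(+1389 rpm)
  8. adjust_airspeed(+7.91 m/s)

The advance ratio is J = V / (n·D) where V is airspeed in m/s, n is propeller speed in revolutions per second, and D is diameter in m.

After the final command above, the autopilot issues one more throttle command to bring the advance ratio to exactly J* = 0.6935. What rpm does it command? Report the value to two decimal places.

set_propeller: D = 3.545 m, P = 1.827 m (p = P/D = 0.515374); state ← (V=0, rpm=0)
set_airspeed(61.61): V ← 61.61 m/s
throttle_to(11234): rpm ← 11234
adjust_throttle(-1589): rpm ← 11234 -1589 = 9645
set_airspeed(51.41): V ← 51.41 m/s
adjust_throttle(+795): rpm ← 9645 +795 = 10440
adjust_throttle(+1389): rpm ← 10440 +1389 = 11829
adjust_airspeed(+7.91): V ← 51.41 +7.91 = 59.32 m/s
final state: V = 59.32 m/s, rpm = 11829 → n = rpm/60 = 197.150000 rev/s
target J* = 0.6935; solve J* = V/(n·D) for n: n = V/(J*·D) = 59.32/(0.6935 × 3.545) = 24.128951 rev/s
rpm = 60·n = 1447.737047

rpm = 1447.74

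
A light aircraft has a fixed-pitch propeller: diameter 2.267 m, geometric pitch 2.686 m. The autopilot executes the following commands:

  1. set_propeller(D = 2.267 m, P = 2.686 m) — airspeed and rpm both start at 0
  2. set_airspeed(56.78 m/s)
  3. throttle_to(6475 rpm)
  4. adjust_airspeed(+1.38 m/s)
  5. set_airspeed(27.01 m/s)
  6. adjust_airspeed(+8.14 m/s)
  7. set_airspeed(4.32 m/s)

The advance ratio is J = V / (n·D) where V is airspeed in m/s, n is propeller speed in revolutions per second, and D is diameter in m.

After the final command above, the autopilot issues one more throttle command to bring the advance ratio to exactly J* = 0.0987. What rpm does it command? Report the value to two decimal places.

set_propeller: D = 2.267 m, P = 2.686 m (p = P/D = 1.184826); state ← (V=0, rpm=0)
set_airspeed(56.78): V ← 56.78 m/s
throttle_to(6475): rpm ← 6475
adjust_airspeed(+1.38): V ← 56.78 +1.38 = 58.16 m/s
set_airspeed(27.01): V ← 27.01 m/s
adjust_airspeed(+8.14): V ← 27.01 +8.14 = 35.15 m/s
set_airspeed(4.32): V ← 4.32 m/s
final state: V = 4.32 m/s, rpm = 6475 → n = rpm/60 = 107.916667 rev/s
target J* = 0.0987; solve J* = V/(n·D) for n: n = V/(J*·D) = 4.32/(0.0987 × 2.267) = 19.307012 rev/s
rpm = 60·n = 1158.420740

rpm = 1158.42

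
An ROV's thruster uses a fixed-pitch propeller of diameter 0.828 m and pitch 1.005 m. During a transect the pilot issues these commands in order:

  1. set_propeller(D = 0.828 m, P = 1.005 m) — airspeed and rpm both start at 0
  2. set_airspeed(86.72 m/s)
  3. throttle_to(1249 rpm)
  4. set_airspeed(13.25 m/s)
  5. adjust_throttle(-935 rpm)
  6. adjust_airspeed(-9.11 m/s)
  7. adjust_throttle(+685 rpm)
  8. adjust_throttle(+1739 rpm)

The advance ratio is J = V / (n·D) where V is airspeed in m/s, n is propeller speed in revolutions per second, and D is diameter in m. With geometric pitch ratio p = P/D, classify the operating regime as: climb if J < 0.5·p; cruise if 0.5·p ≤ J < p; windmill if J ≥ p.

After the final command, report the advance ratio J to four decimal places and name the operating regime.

set_propeller: D = 0.828 m, P = 1.005 m (p = P/D = 1.213768); state ← (V=0, rpm=0)
set_airspeed(86.72): V ← 86.72 m/s
throttle_to(1249): rpm ← 1249
set_airspeed(13.25): V ← 13.25 m/s
adjust_throttle(-935): rpm ← 1249 -935 = 314
adjust_airspeed(-9.11): V ← 13.25 -9.11 = 4.14 m/s
adjust_throttle(+685): rpm ← 314 +685 = 999
adjust_throttle(+1739): rpm ← 999 +1739 = 2738
final state: V = 4.14 m/s, rpm = 2738 → n = rpm/60 = 45.633333 rev/s
J = V / (n·D) = 4.14 / (45.633333 × 0.828) = 0.109569
regime bands: climb J<0.6069 | cruise [0.6069, 1.2138) | windmill J≥1.2138
J = 0.1096 → climb

J = 0.1096, regime = climb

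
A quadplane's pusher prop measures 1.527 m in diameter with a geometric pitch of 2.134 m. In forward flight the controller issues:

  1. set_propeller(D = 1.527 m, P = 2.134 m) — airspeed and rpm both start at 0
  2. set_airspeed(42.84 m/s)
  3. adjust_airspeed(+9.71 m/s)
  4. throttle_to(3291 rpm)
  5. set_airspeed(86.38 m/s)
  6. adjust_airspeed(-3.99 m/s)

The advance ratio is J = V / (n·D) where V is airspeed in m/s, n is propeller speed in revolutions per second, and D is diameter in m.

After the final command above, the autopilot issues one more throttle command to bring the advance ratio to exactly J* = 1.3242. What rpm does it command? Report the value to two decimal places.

set_propeller: D = 1.527 m, P = 2.134 m (p = P/D = 1.397511); state ← (V=0, rpm=0)
set_airspeed(42.84): V ← 42.84 m/s
adjust_airspeed(+9.71): V ← 42.84 +9.71 = 52.55 m/s
throttle_to(3291): rpm ← 3291
set_airspeed(86.38): V ← 86.38 m/s
adjust_airspeed(-3.99): V ← 86.38 -3.99 = 82.39 m/s
final state: V = 82.39 m/s, rpm = 3291 → n = rpm/60 = 54.850000 rev/s
target J* = 1.3242; solve J* = V/(n·D) for n: n = V/(J*·D) = 82.39/(1.3242 × 1.527) = 40.745709 rev/s
rpm = 60·n = 2444.742557

rpm = 2444.74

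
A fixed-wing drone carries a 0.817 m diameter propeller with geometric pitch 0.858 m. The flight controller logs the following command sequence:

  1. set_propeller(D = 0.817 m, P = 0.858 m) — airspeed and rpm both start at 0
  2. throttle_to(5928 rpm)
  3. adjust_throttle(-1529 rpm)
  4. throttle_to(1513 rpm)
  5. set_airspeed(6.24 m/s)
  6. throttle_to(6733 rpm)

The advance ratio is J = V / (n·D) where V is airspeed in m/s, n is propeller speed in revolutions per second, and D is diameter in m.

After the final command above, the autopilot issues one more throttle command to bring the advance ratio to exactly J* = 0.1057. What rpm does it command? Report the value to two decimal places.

rpm = 4335.50

set_propeller: D = 0.817 m, P = 0.858 m (p = P/D = 1.050184); state ← (V=0, rpm=0)
throttle_to(5928): rpm ← 5928
adjust_throttle(-1529): rpm ← 5928 -1529 = 4399
throttle_to(1513): rpm ← 1513
set_airspeed(6.24): V ← 6.24 m/s
throttle_to(6733): rpm ← 6733
final state: V = 6.24 m/s, rpm = 6733 → n = rpm/60 = 112.216667 rev/s
target J* = 0.1057; solve J* = V/(n·D) for n: n = V/(J*·D) = 6.24/(0.1057 × 0.817) = 72.258268 rev/s
rpm = 60·n = 4335.496063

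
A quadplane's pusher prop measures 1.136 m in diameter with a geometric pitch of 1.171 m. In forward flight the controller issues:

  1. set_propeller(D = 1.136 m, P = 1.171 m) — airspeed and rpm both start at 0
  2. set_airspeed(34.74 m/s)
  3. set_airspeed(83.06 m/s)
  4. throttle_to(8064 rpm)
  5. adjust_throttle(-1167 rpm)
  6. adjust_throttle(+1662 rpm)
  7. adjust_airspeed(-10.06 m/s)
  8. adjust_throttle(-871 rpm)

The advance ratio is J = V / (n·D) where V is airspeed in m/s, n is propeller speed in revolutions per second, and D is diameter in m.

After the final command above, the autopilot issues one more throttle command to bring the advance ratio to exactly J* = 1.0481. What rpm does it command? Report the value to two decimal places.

set_propeller: D = 1.136 m, P = 1.171 m (p = P/D = 1.030810); state ← (V=0, rpm=0)
set_airspeed(34.74): V ← 34.74 m/s
set_airspeed(83.06): V ← 83.06 m/s
throttle_to(8064): rpm ← 8064
adjust_throttle(-1167): rpm ← 8064 -1167 = 6897
adjust_throttle(+1662): rpm ← 6897 +1662 = 8559
adjust_airspeed(-10.06): V ← 83.06 -10.06 = 73 m/s
adjust_throttle(-871): rpm ← 8559 -871 = 7688
final state: V = 73 m/s, rpm = 7688 → n = rpm/60 = 128.133333 rev/s
target J* = 1.0481; solve J* = V/(n·D) for n: n = V/(J*·D) = 73/(1.0481 × 1.136) = 61.311481 rev/s
rpm = 60·n = 3678.688868

rpm = 3678.69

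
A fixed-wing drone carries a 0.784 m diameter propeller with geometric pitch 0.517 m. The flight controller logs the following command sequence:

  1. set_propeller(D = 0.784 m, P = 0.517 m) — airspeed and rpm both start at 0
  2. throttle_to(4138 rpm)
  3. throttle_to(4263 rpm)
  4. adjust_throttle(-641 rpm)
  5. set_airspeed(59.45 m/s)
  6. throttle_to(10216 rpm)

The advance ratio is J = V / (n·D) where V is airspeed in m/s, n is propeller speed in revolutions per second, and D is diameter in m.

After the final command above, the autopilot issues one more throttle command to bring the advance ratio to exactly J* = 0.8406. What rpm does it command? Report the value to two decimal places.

rpm = 5412.50

set_propeller: D = 0.784 m, P = 0.517 m (p = P/D = 0.659439); state ← (V=0, rpm=0)
throttle_to(4138): rpm ← 4138
throttle_to(4263): rpm ← 4263
adjust_throttle(-641): rpm ← 4263 -641 = 3622
set_airspeed(59.45): V ← 59.45 m/s
throttle_to(10216): rpm ← 10216
final state: V = 59.45 m/s, rpm = 10216 → n = rpm/60 = 170.266667 rev/s
target J* = 0.8406; solve J* = V/(n·D) for n: n = V/(J*·D) = 59.45/(0.8406 × 0.784) = 90.208282 rev/s
rpm = 60·n = 5412.496905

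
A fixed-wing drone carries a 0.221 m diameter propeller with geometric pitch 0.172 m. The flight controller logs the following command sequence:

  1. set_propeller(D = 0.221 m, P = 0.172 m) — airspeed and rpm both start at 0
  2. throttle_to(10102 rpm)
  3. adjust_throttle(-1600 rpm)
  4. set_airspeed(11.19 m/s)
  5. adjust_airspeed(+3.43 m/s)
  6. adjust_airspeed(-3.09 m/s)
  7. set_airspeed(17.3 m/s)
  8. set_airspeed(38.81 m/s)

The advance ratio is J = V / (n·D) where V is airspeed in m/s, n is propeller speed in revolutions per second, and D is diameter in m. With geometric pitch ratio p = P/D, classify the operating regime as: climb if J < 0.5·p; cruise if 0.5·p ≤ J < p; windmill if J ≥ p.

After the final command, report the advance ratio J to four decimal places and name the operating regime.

J = 1.2393, regime = windmill

set_propeller: D = 0.221 m, P = 0.172 m (p = P/D = 0.778281); state ← (V=0, rpm=0)
throttle_to(10102): rpm ← 10102
adjust_throttle(-1600): rpm ← 10102 -1600 = 8502
set_airspeed(11.19): V ← 11.19 m/s
adjust_airspeed(+3.43): V ← 11.19 +3.43 = 14.62 m/s
adjust_airspeed(-3.09): V ← 14.62 -3.09 = 11.53 m/s
set_airspeed(17.3): V ← 17.3 m/s
set_airspeed(38.81): V ← 38.81 m/s
final state: V = 38.81 m/s, rpm = 8502 → n = rpm/60 = 141.700000 rev/s
J = V / (n·D) = 38.81 / (141.700000 × 0.221) = 1.239314
regime bands: climb J<0.3891 | cruise [0.3891, 0.7783) | windmill J≥0.7783
J = 1.2393 → windmill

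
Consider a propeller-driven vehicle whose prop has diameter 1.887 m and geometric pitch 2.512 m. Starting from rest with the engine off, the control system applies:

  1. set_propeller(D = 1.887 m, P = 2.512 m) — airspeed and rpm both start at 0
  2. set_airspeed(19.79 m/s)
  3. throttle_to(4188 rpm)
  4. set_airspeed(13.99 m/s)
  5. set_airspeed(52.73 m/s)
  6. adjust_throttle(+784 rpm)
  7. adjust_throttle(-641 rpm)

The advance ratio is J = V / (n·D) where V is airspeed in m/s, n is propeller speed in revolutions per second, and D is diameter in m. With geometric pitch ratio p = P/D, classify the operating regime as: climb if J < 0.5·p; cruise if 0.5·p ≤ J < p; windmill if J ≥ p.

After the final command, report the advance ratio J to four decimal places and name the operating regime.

J = 0.3871, regime = climb

set_propeller: D = 1.887 m, P = 2.512 m (p = P/D = 1.331214); state ← (V=0, rpm=0)
set_airspeed(19.79): V ← 19.79 m/s
throttle_to(4188): rpm ← 4188
set_airspeed(13.99): V ← 13.99 m/s
set_airspeed(52.73): V ← 52.73 m/s
adjust_throttle(+784): rpm ← 4188 +784 = 4972
adjust_throttle(-641): rpm ← 4972 -641 = 4331
final state: V = 52.73 m/s, rpm = 4331 → n = rpm/60 = 72.183333 rev/s
J = V / (n·D) = 52.73 / (72.183333 × 1.887) = 0.387123
regime bands: climb J<0.6656 | cruise [0.6656, 1.3312) | windmill J≥1.3312
J = 0.3871 → climb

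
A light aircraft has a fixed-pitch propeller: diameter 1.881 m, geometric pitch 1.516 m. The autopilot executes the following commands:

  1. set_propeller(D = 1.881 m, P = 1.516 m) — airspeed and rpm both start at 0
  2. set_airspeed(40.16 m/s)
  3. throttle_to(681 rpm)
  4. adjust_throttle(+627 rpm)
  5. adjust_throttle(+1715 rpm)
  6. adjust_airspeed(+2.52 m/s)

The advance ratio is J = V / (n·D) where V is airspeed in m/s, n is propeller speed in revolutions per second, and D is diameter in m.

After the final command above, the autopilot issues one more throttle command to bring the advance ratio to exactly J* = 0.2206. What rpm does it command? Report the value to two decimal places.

rpm = 6171.37

set_propeller: D = 1.881 m, P = 1.516 m (p = P/D = 0.805954); state ← (V=0, rpm=0)
set_airspeed(40.16): V ← 40.16 m/s
throttle_to(681): rpm ← 681
adjust_throttle(+627): rpm ← 681 +627 = 1308
adjust_throttle(+1715): rpm ← 1308 +1715 = 3023
adjust_airspeed(+2.52): V ← 40.16 +2.52 = 42.68 m/s
final state: V = 42.68 m/s, rpm = 3023 → n = rpm/60 = 50.383333 rev/s
target J* = 0.2206; solve J* = V/(n·D) for n: n = V/(J*·D) = 42.68/(0.2206 × 1.881) = 102.856113 rev/s
rpm = 60·n = 6171.366767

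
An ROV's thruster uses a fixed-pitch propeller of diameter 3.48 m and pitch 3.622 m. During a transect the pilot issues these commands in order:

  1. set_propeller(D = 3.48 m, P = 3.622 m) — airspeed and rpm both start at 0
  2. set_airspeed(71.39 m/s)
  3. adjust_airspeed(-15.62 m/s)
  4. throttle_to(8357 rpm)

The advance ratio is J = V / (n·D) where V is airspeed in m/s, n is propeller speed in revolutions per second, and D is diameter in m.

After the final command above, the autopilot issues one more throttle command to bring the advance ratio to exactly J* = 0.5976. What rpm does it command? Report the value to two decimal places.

rpm = 1609.02

set_propeller: D = 3.48 m, P = 3.622 m (p = P/D = 1.040805); state ← (V=0, rpm=0)
set_airspeed(71.39): V ← 71.39 m/s
adjust_airspeed(-15.62): V ← 71.39 -15.62 = 55.77 m/s
throttle_to(8357): rpm ← 8357
final state: V = 55.77 m/s, rpm = 8357 → n = rpm/60 = 139.283333 rev/s
target J* = 0.5976; solve J* = V/(n·D) for n: n = V/(J*·D) = 55.77/(0.5976 × 3.48) = 26.817038 rev/s
rpm = 60·n = 1609.022296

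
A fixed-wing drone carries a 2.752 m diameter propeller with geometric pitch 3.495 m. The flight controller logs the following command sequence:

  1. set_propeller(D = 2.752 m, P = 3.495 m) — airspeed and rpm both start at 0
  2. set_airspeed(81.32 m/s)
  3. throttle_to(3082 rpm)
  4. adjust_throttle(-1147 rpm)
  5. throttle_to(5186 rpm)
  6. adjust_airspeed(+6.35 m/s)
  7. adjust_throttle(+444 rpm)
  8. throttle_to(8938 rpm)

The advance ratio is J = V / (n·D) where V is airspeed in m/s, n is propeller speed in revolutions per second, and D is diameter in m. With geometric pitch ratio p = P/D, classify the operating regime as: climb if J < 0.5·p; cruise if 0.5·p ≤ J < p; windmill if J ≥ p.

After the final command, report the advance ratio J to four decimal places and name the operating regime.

J = 0.2139, regime = climb

set_propeller: D = 2.752 m, P = 3.495 m (p = P/D = 1.269985); state ← (V=0, rpm=0)
set_airspeed(81.32): V ← 81.32 m/s
throttle_to(3082): rpm ← 3082
adjust_throttle(-1147): rpm ← 3082 -1147 = 1935
throttle_to(5186): rpm ← 5186
adjust_airspeed(+6.35): V ← 81.32 +6.35 = 87.67 m/s
adjust_throttle(+444): rpm ← 5186 +444 = 5630
throttle_to(8938): rpm ← 8938
final state: V = 87.67 m/s, rpm = 8938 → n = rpm/60 = 148.966667 rev/s
J = V / (n·D) = 87.67 / (148.966667 × 2.752) = 0.213852
regime bands: climb J<0.6350 | cruise [0.6350, 1.2700) | windmill J≥1.2700
J = 0.2139 → climb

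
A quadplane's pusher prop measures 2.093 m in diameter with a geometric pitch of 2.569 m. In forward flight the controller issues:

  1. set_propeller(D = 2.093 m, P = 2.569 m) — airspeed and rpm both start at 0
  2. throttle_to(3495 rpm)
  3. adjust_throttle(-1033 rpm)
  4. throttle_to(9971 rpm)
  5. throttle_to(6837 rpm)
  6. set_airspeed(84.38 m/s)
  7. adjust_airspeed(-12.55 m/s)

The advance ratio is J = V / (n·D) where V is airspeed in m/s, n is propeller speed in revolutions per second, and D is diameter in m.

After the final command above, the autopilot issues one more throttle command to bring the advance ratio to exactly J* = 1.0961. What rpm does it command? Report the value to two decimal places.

set_propeller: D = 2.093 m, P = 2.569 m (p = P/D = 1.227425); state ← (V=0, rpm=0)
throttle_to(3495): rpm ← 3495
adjust_throttle(-1033): rpm ← 3495 -1033 = 2462
throttle_to(9971): rpm ← 9971
throttle_to(6837): rpm ← 6837
set_airspeed(84.38): V ← 84.38 m/s
adjust_airspeed(-12.55): V ← 84.38 -12.55 = 71.83 m/s
final state: V = 71.83 m/s, rpm = 6837 → n = rpm/60 = 113.950000 rev/s
target J* = 1.0961; solve J* = V/(n·D) for n: n = V/(J*·D) = 71.83/(1.0961 × 2.093) = 31.310245 rev/s
rpm = 60·n = 1878.614676

rpm = 1878.61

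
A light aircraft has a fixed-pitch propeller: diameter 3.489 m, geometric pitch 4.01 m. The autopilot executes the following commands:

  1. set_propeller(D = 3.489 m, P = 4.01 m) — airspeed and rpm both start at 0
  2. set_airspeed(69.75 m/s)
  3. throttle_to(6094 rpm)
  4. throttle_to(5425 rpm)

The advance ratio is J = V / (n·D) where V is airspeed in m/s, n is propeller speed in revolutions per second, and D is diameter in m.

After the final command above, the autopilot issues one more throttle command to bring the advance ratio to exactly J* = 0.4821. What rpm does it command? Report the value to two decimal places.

rpm = 2488.04

set_propeller: D = 3.489 m, P = 4.01 m (p = P/D = 1.149326); state ← (V=0, rpm=0)
set_airspeed(69.75): V ← 69.75 m/s
throttle_to(6094): rpm ← 6094
throttle_to(5425): rpm ← 5425
final state: V = 69.75 m/s, rpm = 5425 → n = rpm/60 = 90.416667 rev/s
target J* = 0.4821; solve J* = V/(n·D) for n: n = V/(J*·D) = 69.75/(0.4821 × 3.489) = 41.467334 rev/s
rpm = 60·n = 2488.040018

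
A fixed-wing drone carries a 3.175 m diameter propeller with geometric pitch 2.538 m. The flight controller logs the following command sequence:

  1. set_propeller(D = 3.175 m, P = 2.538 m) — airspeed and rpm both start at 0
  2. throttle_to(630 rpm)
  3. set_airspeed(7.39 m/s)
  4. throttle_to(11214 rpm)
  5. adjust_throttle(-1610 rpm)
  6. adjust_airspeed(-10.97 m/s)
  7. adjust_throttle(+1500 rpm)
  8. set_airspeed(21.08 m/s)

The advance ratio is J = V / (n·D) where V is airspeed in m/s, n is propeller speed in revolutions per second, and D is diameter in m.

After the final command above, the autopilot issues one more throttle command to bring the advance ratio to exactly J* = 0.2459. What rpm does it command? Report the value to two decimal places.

rpm = 1620.02

set_propeller: D = 3.175 m, P = 2.538 m (p = P/D = 0.799370); state ← (V=0, rpm=0)
throttle_to(630): rpm ← 630
set_airspeed(7.39): V ← 7.39 m/s
throttle_to(11214): rpm ← 11214
adjust_throttle(-1610): rpm ← 11214 -1610 = 9604
adjust_airspeed(-10.97): V ← 7.39 -10.97 = -3.58 m/s
adjust_throttle(+1500): rpm ← 9604 +1500 = 11104
set_airspeed(21.08): V ← 21.08 m/s
final state: V = 21.08 m/s, rpm = 11104 → n = rpm/60 = 185.066667 rev/s
target J* = 0.2459; solve J* = V/(n·D) for n: n = V/(J*·D) = 21.08/(0.2459 × 3.175) = 27.000285 rev/s
rpm = 60·n = 1620.017099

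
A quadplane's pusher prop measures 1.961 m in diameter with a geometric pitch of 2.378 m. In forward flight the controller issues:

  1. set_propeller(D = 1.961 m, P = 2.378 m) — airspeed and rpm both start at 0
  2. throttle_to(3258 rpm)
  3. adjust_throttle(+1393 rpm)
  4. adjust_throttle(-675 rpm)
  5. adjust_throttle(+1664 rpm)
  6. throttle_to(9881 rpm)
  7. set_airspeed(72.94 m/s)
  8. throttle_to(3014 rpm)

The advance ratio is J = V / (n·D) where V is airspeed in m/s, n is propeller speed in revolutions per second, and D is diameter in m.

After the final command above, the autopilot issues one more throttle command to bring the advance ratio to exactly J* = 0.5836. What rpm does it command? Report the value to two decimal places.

rpm = 3824.06

set_propeller: D = 1.961 m, P = 2.378 m (p = P/D = 1.212647); state ← (V=0, rpm=0)
throttle_to(3258): rpm ← 3258
adjust_throttle(+1393): rpm ← 3258 +1393 = 4651
adjust_throttle(-675): rpm ← 4651 -675 = 3976
adjust_throttle(+1664): rpm ← 3976 +1664 = 5640
throttle_to(9881): rpm ← 9881
set_airspeed(72.94): V ← 72.94 m/s
throttle_to(3014): rpm ← 3014
final state: V = 72.94 m/s, rpm = 3014 → n = rpm/60 = 50.233333 rev/s
target J* = 0.5836; solve J* = V/(n·D) for n: n = V/(J*·D) = 72.94/(0.5836 × 1.961) = 63.734250 rev/s
rpm = 60·n = 3824.055022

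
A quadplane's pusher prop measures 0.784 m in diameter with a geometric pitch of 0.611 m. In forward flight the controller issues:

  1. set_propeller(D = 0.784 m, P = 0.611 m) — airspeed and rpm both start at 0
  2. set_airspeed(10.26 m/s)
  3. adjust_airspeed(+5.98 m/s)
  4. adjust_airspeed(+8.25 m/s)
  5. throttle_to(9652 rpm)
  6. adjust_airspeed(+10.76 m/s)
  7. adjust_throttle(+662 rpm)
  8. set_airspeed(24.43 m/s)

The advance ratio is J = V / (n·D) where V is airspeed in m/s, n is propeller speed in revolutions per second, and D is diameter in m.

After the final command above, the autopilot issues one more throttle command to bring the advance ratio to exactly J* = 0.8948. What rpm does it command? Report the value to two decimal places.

rpm = 2089.45

set_propeller: D = 0.784 m, P = 0.611 m (p = P/D = 0.779337); state ← (V=0, rpm=0)
set_airspeed(10.26): V ← 10.26 m/s
adjust_airspeed(+5.98): V ← 10.26 +5.98 = 16.24 m/s
adjust_airspeed(+8.25): V ← 16.24 +8.25 = 24.49 m/s
throttle_to(9652): rpm ← 9652
adjust_airspeed(+10.76): V ← 24.49 +10.76 = 35.25 m/s
adjust_throttle(+662): rpm ← 9652 +662 = 10314
set_airspeed(24.43): V ← 24.43 m/s
final state: V = 24.43 m/s, rpm = 10314 → n = rpm/60 = 171.900000 rev/s
target J* = 0.8948; solve J* = V/(n·D) for n: n = V/(J*·D) = 24.43/(0.8948 × 0.784) = 34.824222 rev/s
rpm = 60·n = 2089.453350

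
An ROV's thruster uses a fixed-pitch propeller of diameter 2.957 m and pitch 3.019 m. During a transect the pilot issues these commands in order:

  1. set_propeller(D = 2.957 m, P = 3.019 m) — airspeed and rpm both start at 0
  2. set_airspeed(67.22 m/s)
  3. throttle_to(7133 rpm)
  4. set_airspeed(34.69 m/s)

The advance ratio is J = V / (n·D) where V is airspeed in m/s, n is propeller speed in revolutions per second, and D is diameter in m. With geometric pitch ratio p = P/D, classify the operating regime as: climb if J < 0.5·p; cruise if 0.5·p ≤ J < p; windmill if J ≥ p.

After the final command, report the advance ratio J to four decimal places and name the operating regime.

J = 0.0987, regime = climb

set_propeller: D = 2.957 m, P = 3.019 m (p = P/D = 1.020967); state ← (V=0, rpm=0)
set_airspeed(67.22): V ← 67.22 m/s
throttle_to(7133): rpm ← 7133
set_airspeed(34.69): V ← 34.69 m/s
final state: V = 34.69 m/s, rpm = 7133 → n = rpm/60 = 118.883333 rev/s
J = V / (n·D) = 34.69 / (118.883333 × 2.957) = 0.098681
regime bands: climb J<0.5105 | cruise [0.5105, 1.0210) | windmill J≥1.0210
J = 0.0987 → climb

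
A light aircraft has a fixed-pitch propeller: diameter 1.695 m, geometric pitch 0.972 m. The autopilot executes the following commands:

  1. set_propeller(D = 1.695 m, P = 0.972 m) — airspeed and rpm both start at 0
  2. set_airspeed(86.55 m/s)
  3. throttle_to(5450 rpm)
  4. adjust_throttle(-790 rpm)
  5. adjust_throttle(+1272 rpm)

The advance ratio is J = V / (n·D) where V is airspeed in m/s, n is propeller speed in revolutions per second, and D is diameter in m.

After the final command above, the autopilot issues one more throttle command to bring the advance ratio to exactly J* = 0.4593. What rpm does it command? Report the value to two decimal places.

rpm = 6670.40

set_propeller: D = 1.695 m, P = 0.972 m (p = P/D = 0.573451); state ← (V=0, rpm=0)
set_airspeed(86.55): V ← 86.55 m/s
throttle_to(5450): rpm ← 5450
adjust_throttle(-790): rpm ← 5450 -790 = 4660
adjust_throttle(+1272): rpm ← 4660 +1272 = 5932
final state: V = 86.55 m/s, rpm = 5932 → n = rpm/60 = 98.866667 rev/s
target J* = 0.4593; solve J* = V/(n·D) for n: n = V/(J*·D) = 86.55/(0.4593 × 1.695) = 111.173409 rev/s
rpm = 60·n = 6670.404559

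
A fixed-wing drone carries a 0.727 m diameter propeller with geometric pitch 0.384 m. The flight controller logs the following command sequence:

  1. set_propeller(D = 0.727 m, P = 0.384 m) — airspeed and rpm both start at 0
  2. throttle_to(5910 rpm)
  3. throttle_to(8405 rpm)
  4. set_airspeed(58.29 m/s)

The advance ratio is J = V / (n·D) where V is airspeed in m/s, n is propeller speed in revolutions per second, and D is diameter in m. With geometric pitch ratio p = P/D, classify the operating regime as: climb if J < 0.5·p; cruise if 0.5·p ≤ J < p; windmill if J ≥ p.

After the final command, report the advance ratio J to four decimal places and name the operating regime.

J = 0.5724, regime = windmill

set_propeller: D = 0.727 m, P = 0.384 m (p = P/D = 0.528198); state ← (V=0, rpm=0)
throttle_to(5910): rpm ← 5910
throttle_to(8405): rpm ← 8405
set_airspeed(58.29): V ← 58.29 m/s
final state: V = 58.29 m/s, rpm = 8405 → n = rpm/60 = 140.083333 rev/s
J = V / (n·D) = 58.29 / (140.083333 × 0.727) = 0.572365
regime bands: climb J<0.2641 | cruise [0.2641, 0.5282) | windmill J≥0.5282
J = 0.5724 → windmill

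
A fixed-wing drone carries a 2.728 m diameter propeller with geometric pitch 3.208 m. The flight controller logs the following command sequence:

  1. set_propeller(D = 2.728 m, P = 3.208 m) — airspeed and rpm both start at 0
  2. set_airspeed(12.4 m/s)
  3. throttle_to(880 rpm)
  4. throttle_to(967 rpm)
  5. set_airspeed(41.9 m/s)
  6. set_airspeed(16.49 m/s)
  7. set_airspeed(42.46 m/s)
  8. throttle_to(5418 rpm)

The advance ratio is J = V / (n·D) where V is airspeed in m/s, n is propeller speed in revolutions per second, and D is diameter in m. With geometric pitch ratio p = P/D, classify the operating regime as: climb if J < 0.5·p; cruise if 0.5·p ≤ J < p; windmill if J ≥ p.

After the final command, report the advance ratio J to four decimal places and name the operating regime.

J = 0.1724, regime = climb

set_propeller: D = 2.728 m, P = 3.208 m (p = P/D = 1.175953); state ← (V=0, rpm=0)
set_airspeed(12.4): V ← 12.4 m/s
throttle_to(880): rpm ← 880
throttle_to(967): rpm ← 967
set_airspeed(41.9): V ← 41.9 m/s
set_airspeed(16.49): V ← 16.49 m/s
set_airspeed(42.46): V ← 42.46 m/s
throttle_to(5418): rpm ← 5418
final state: V = 42.46 m/s, rpm = 5418 → n = rpm/60 = 90.300000 rev/s
J = V / (n·D) = 42.46 / (90.300000 × 2.728) = 0.172365
regime bands: climb J<0.5880 | cruise [0.5880, 1.1760) | windmill J≥1.1760
J = 0.1724 → climb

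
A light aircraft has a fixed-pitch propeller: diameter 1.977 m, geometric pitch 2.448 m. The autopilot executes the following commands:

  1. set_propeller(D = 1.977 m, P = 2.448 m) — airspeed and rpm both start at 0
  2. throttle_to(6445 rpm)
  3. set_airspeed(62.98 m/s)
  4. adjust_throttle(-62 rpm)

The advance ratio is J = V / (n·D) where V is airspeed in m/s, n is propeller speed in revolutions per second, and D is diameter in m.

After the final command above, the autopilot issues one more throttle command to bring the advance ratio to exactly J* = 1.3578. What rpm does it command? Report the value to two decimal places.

set_propeller: D = 1.977 m, P = 2.448 m (p = P/D = 1.238240); state ← (V=0, rpm=0)
throttle_to(6445): rpm ← 6445
set_airspeed(62.98): V ← 62.98 m/s
adjust_throttle(-62): rpm ← 6445 -62 = 6383
final state: V = 62.98 m/s, rpm = 6383 → n = rpm/60 = 106.383333 rev/s
target J* = 1.3578; solve J* = V/(n·D) for n: n = V/(J*·D) = 62.98/(1.3578 × 1.977) = 23.461738 rev/s
rpm = 60·n = 1407.704286

rpm = 1407.70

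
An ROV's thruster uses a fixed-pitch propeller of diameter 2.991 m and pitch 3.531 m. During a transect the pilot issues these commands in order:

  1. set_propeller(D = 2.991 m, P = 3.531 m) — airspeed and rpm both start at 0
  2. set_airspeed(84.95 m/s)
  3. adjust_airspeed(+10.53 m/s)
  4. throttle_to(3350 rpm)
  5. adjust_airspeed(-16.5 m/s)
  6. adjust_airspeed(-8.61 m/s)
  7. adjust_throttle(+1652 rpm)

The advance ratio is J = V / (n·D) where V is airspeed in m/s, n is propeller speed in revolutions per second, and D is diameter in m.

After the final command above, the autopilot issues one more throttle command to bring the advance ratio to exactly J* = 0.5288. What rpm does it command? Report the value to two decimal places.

set_propeller: D = 2.991 m, P = 3.531 m (p = P/D = 1.180542); state ← (V=0, rpm=0)
set_airspeed(84.95): V ← 84.95 m/s
adjust_airspeed(+10.53): V ← 84.95 +10.53 = 95.48 m/s
throttle_to(3350): rpm ← 3350
adjust_airspeed(-16.5): V ← 95.48 -16.5 = 78.98 m/s
adjust_airspeed(-8.61): V ← 78.98 -8.61 = 70.37 m/s
adjust_throttle(+1652): rpm ← 3350 +1652 = 5002
final state: V = 70.37 m/s, rpm = 5002 → n = rpm/60 = 83.366667 rev/s
target J* = 0.5288; solve J* = V/(n·D) for n: n = V/(J*·D) = 70.37/(0.5288 × 2.991) = 44.491771 rev/s
rpm = 60·n = 2669.506249

rpm = 2669.51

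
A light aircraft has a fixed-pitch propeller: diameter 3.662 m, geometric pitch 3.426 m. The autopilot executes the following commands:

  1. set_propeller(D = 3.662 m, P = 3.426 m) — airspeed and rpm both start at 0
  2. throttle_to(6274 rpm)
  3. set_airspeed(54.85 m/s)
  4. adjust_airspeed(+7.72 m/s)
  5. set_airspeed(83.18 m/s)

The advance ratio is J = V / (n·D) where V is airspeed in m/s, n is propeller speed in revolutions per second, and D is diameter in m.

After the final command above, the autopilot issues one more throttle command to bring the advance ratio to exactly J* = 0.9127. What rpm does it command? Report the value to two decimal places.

set_propeller: D = 3.662 m, P = 3.426 m (p = P/D = 0.935554); state ← (V=0, rpm=0)
throttle_to(6274): rpm ← 6274
set_airspeed(54.85): V ← 54.85 m/s
adjust_airspeed(+7.72): V ← 54.85 +7.72 = 62.57 m/s
set_airspeed(83.18): V ← 83.18 m/s
final state: V = 83.18 m/s, rpm = 6274 → n = rpm/60 = 104.566667 rev/s
target J* = 0.9127; solve J* = V/(n·D) for n: n = V/(J*·D) = 83.18/(0.9127 × 3.662) = 24.886999 rev/s
rpm = 60·n = 1493.219923

rpm = 1493.22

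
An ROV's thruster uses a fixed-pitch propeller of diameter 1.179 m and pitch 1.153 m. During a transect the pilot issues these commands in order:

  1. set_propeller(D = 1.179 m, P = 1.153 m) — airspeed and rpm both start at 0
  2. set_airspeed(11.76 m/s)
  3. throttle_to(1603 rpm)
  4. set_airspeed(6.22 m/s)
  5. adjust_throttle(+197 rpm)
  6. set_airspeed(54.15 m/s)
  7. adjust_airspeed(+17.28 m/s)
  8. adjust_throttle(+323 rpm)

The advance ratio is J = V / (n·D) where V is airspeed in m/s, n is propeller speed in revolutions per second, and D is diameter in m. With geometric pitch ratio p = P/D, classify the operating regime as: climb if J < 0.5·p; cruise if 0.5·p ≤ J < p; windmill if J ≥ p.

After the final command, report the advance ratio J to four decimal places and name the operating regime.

set_propeller: D = 1.179 m, P = 1.153 m (p = P/D = 0.977947); state ← (V=0, rpm=0)
set_airspeed(11.76): V ← 11.76 m/s
throttle_to(1603): rpm ← 1603
set_airspeed(6.22): V ← 6.22 m/s
adjust_throttle(+197): rpm ← 1603 +197 = 1800
set_airspeed(54.15): V ← 54.15 m/s
adjust_airspeed(+17.28): V ← 54.15 +17.28 = 71.43 m/s
adjust_throttle(+323): rpm ← 1800 +323 = 2123
final state: V = 71.43 m/s, rpm = 2123 → n = rpm/60 = 35.383333 rev/s
J = V / (n·D) = 71.43 / (35.383333 × 1.179) = 1.712254
regime bands: climb J<0.4890 | cruise [0.4890, 0.9779) | windmill J≥0.9779
J = 1.7123 → windmill

J = 1.7123, regime = windmill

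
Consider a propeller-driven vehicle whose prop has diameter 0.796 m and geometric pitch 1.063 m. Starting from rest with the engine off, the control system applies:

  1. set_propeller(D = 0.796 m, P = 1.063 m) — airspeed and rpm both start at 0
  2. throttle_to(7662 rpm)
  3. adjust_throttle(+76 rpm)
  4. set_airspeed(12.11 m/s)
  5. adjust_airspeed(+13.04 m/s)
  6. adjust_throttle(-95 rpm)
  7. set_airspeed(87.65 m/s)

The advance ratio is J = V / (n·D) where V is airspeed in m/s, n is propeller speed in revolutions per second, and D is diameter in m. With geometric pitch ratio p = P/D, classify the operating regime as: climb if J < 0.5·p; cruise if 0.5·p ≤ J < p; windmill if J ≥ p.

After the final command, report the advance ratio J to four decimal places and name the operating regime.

set_propeller: D = 0.796 m, P = 1.063 m (p = P/D = 1.335427); state ← (V=0, rpm=0)
throttle_to(7662): rpm ← 7662
adjust_throttle(+76): rpm ← 7662 +76 = 7738
set_airspeed(12.11): V ← 12.11 m/s
adjust_airspeed(+13.04): V ← 12.11 +13.04 = 25.15 m/s
adjust_throttle(-95): rpm ← 7738 -95 = 7643
set_airspeed(87.65): V ← 87.65 m/s
final state: V = 87.65 m/s, rpm = 7643 → n = rpm/60 = 127.383333 rev/s
J = V / (n·D) = 87.65 / (127.383333 × 0.796) = 0.864423
regime bands: climb J<0.6677 | cruise [0.6677, 1.3354) | windmill J≥1.3354
J = 0.8644 → cruise

J = 0.8644, regime = cruise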